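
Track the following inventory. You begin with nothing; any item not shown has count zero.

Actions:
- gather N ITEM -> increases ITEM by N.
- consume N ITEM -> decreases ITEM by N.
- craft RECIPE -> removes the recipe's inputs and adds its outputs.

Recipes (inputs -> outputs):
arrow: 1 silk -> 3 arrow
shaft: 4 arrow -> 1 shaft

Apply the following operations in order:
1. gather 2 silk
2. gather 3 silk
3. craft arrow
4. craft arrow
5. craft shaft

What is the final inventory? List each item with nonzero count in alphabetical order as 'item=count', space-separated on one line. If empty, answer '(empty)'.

After 1 (gather 2 silk): silk=2
After 2 (gather 3 silk): silk=5
After 3 (craft arrow): arrow=3 silk=4
After 4 (craft arrow): arrow=6 silk=3
After 5 (craft shaft): arrow=2 shaft=1 silk=3

Answer: arrow=2 shaft=1 silk=3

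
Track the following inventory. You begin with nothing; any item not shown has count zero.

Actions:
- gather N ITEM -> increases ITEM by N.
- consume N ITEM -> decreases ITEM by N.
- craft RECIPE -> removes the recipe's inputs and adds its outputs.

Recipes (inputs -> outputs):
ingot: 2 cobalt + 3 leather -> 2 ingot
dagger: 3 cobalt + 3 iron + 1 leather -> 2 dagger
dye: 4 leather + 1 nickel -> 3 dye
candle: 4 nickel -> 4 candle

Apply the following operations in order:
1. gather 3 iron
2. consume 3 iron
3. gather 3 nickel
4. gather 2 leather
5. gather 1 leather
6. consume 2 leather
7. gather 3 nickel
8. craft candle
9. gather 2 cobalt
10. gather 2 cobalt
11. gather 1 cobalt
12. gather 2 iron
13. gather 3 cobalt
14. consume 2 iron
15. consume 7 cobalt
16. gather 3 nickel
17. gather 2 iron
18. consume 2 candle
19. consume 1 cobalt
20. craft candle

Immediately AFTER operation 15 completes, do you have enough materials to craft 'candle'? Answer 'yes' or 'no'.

After 1 (gather 3 iron): iron=3
After 2 (consume 3 iron): (empty)
After 3 (gather 3 nickel): nickel=3
After 4 (gather 2 leather): leather=2 nickel=3
After 5 (gather 1 leather): leather=3 nickel=3
After 6 (consume 2 leather): leather=1 nickel=3
After 7 (gather 3 nickel): leather=1 nickel=6
After 8 (craft candle): candle=4 leather=1 nickel=2
After 9 (gather 2 cobalt): candle=4 cobalt=2 leather=1 nickel=2
After 10 (gather 2 cobalt): candle=4 cobalt=4 leather=1 nickel=2
After 11 (gather 1 cobalt): candle=4 cobalt=5 leather=1 nickel=2
After 12 (gather 2 iron): candle=4 cobalt=5 iron=2 leather=1 nickel=2
After 13 (gather 3 cobalt): candle=4 cobalt=8 iron=2 leather=1 nickel=2
After 14 (consume 2 iron): candle=4 cobalt=8 leather=1 nickel=2
After 15 (consume 7 cobalt): candle=4 cobalt=1 leather=1 nickel=2

Answer: no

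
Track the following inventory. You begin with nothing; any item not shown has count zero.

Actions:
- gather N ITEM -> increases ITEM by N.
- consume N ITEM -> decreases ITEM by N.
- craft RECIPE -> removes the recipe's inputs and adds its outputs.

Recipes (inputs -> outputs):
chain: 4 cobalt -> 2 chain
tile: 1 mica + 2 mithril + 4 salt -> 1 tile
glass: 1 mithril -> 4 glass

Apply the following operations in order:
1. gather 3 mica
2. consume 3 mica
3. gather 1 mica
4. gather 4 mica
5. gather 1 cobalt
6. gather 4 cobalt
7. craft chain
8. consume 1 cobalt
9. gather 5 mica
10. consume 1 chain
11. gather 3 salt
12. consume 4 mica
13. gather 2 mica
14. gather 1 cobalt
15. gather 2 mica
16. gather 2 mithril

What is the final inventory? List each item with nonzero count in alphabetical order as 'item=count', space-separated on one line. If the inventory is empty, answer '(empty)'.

Answer: chain=1 cobalt=1 mica=10 mithril=2 salt=3

Derivation:
After 1 (gather 3 mica): mica=3
After 2 (consume 3 mica): (empty)
After 3 (gather 1 mica): mica=1
After 4 (gather 4 mica): mica=5
After 5 (gather 1 cobalt): cobalt=1 mica=5
After 6 (gather 4 cobalt): cobalt=5 mica=5
After 7 (craft chain): chain=2 cobalt=1 mica=5
After 8 (consume 1 cobalt): chain=2 mica=5
After 9 (gather 5 mica): chain=2 mica=10
After 10 (consume 1 chain): chain=1 mica=10
After 11 (gather 3 salt): chain=1 mica=10 salt=3
After 12 (consume 4 mica): chain=1 mica=6 salt=3
After 13 (gather 2 mica): chain=1 mica=8 salt=3
After 14 (gather 1 cobalt): chain=1 cobalt=1 mica=8 salt=3
After 15 (gather 2 mica): chain=1 cobalt=1 mica=10 salt=3
After 16 (gather 2 mithril): chain=1 cobalt=1 mica=10 mithril=2 salt=3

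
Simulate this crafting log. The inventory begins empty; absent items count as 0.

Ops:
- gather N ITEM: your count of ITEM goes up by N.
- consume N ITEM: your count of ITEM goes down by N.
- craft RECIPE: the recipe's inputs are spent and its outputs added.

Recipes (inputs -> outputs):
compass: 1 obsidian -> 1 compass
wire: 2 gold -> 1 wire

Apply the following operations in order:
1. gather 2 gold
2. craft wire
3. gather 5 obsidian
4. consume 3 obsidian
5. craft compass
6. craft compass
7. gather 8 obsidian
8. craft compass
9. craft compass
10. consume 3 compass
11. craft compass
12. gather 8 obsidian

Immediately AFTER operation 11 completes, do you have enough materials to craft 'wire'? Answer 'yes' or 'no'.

Answer: no

Derivation:
After 1 (gather 2 gold): gold=2
After 2 (craft wire): wire=1
After 3 (gather 5 obsidian): obsidian=5 wire=1
After 4 (consume 3 obsidian): obsidian=2 wire=1
After 5 (craft compass): compass=1 obsidian=1 wire=1
After 6 (craft compass): compass=2 wire=1
After 7 (gather 8 obsidian): compass=2 obsidian=8 wire=1
After 8 (craft compass): compass=3 obsidian=7 wire=1
After 9 (craft compass): compass=4 obsidian=6 wire=1
After 10 (consume 3 compass): compass=1 obsidian=6 wire=1
After 11 (craft compass): compass=2 obsidian=5 wire=1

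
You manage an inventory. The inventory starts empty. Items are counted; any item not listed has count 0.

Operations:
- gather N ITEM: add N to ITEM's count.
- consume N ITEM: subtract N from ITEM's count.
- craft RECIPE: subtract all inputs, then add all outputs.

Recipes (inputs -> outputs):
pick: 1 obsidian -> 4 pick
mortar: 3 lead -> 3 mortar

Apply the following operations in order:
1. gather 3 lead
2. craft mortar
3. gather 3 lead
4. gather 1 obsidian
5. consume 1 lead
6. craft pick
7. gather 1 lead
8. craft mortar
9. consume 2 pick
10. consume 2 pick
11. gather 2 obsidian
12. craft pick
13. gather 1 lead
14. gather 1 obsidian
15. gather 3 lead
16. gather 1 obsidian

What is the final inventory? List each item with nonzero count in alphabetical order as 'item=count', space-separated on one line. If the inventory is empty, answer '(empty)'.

After 1 (gather 3 lead): lead=3
After 2 (craft mortar): mortar=3
After 3 (gather 3 lead): lead=3 mortar=3
After 4 (gather 1 obsidian): lead=3 mortar=3 obsidian=1
After 5 (consume 1 lead): lead=2 mortar=3 obsidian=1
After 6 (craft pick): lead=2 mortar=3 pick=4
After 7 (gather 1 lead): lead=3 mortar=3 pick=4
After 8 (craft mortar): mortar=6 pick=4
After 9 (consume 2 pick): mortar=6 pick=2
After 10 (consume 2 pick): mortar=6
After 11 (gather 2 obsidian): mortar=6 obsidian=2
After 12 (craft pick): mortar=6 obsidian=1 pick=4
After 13 (gather 1 lead): lead=1 mortar=6 obsidian=1 pick=4
After 14 (gather 1 obsidian): lead=1 mortar=6 obsidian=2 pick=4
After 15 (gather 3 lead): lead=4 mortar=6 obsidian=2 pick=4
After 16 (gather 1 obsidian): lead=4 mortar=6 obsidian=3 pick=4

Answer: lead=4 mortar=6 obsidian=3 pick=4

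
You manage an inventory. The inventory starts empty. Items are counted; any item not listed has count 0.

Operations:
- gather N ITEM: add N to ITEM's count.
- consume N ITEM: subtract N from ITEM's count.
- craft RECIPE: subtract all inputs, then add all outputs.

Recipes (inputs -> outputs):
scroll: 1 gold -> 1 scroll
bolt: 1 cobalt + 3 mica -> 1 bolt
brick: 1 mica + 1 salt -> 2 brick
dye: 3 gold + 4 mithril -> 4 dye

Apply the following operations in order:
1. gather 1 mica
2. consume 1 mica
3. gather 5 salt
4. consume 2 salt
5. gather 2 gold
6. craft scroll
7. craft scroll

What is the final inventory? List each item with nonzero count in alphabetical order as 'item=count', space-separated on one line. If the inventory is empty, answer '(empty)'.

After 1 (gather 1 mica): mica=1
After 2 (consume 1 mica): (empty)
After 3 (gather 5 salt): salt=5
After 4 (consume 2 salt): salt=3
After 5 (gather 2 gold): gold=2 salt=3
After 6 (craft scroll): gold=1 salt=3 scroll=1
After 7 (craft scroll): salt=3 scroll=2

Answer: salt=3 scroll=2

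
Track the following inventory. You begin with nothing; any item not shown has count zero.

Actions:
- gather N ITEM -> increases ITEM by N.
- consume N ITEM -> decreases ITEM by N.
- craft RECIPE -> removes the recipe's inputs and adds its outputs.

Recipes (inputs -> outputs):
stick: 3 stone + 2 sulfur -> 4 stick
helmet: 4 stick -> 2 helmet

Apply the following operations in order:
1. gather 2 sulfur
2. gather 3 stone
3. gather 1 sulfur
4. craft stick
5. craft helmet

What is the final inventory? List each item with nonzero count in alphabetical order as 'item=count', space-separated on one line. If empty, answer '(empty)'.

Answer: helmet=2 sulfur=1

Derivation:
After 1 (gather 2 sulfur): sulfur=2
After 2 (gather 3 stone): stone=3 sulfur=2
After 3 (gather 1 sulfur): stone=3 sulfur=3
After 4 (craft stick): stick=4 sulfur=1
After 5 (craft helmet): helmet=2 sulfur=1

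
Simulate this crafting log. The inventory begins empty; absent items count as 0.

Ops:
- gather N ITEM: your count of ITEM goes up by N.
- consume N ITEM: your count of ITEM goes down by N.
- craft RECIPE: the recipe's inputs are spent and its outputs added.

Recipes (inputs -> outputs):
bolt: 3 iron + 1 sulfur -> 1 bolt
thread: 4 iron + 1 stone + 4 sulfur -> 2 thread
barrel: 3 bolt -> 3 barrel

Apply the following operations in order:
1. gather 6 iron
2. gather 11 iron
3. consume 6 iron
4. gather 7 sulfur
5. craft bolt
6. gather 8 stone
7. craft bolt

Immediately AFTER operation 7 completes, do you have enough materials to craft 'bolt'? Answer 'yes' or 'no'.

Answer: yes

Derivation:
After 1 (gather 6 iron): iron=6
After 2 (gather 11 iron): iron=17
After 3 (consume 6 iron): iron=11
After 4 (gather 7 sulfur): iron=11 sulfur=7
After 5 (craft bolt): bolt=1 iron=8 sulfur=6
After 6 (gather 8 stone): bolt=1 iron=8 stone=8 sulfur=6
After 7 (craft bolt): bolt=2 iron=5 stone=8 sulfur=5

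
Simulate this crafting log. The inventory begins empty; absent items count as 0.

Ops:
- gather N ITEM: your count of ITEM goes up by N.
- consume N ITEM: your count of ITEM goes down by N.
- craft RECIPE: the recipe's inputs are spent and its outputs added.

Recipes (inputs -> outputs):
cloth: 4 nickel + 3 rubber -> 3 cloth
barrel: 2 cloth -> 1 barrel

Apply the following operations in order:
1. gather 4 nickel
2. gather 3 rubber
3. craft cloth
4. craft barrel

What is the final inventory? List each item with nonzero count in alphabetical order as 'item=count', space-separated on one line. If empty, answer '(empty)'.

After 1 (gather 4 nickel): nickel=4
After 2 (gather 3 rubber): nickel=4 rubber=3
After 3 (craft cloth): cloth=3
After 4 (craft barrel): barrel=1 cloth=1

Answer: barrel=1 cloth=1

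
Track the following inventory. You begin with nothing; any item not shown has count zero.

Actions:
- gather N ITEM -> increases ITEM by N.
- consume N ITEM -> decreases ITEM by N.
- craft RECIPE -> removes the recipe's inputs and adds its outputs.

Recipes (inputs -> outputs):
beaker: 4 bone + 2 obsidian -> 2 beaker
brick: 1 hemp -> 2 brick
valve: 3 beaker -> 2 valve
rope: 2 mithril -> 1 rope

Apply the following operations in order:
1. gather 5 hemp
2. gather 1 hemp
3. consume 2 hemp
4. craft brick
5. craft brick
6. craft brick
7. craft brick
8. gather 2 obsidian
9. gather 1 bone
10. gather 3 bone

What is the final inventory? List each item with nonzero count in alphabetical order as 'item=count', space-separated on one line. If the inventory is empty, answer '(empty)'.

Answer: bone=4 brick=8 obsidian=2

Derivation:
After 1 (gather 5 hemp): hemp=5
After 2 (gather 1 hemp): hemp=6
After 3 (consume 2 hemp): hemp=4
After 4 (craft brick): brick=2 hemp=3
After 5 (craft brick): brick=4 hemp=2
After 6 (craft brick): brick=6 hemp=1
After 7 (craft brick): brick=8
After 8 (gather 2 obsidian): brick=8 obsidian=2
After 9 (gather 1 bone): bone=1 brick=8 obsidian=2
After 10 (gather 3 bone): bone=4 brick=8 obsidian=2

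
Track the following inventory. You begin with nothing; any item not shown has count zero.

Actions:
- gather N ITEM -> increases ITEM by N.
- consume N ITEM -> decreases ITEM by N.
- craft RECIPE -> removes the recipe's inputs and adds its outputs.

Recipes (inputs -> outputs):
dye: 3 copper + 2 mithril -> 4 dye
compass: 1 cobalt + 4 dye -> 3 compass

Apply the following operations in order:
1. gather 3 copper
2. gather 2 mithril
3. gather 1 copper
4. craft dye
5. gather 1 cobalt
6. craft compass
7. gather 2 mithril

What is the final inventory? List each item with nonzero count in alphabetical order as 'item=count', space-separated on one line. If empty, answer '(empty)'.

Answer: compass=3 copper=1 mithril=2

Derivation:
After 1 (gather 3 copper): copper=3
After 2 (gather 2 mithril): copper=3 mithril=2
After 3 (gather 1 copper): copper=4 mithril=2
After 4 (craft dye): copper=1 dye=4
After 5 (gather 1 cobalt): cobalt=1 copper=1 dye=4
After 6 (craft compass): compass=3 copper=1
After 7 (gather 2 mithril): compass=3 copper=1 mithril=2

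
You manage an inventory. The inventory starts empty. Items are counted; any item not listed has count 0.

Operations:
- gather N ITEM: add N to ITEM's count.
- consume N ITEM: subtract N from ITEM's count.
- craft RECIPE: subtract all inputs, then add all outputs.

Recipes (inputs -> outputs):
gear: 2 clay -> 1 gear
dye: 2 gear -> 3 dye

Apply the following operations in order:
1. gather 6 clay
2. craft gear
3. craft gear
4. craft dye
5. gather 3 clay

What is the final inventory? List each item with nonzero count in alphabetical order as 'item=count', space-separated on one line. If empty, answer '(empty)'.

Answer: clay=5 dye=3

Derivation:
After 1 (gather 6 clay): clay=6
After 2 (craft gear): clay=4 gear=1
After 3 (craft gear): clay=2 gear=2
After 4 (craft dye): clay=2 dye=3
After 5 (gather 3 clay): clay=5 dye=3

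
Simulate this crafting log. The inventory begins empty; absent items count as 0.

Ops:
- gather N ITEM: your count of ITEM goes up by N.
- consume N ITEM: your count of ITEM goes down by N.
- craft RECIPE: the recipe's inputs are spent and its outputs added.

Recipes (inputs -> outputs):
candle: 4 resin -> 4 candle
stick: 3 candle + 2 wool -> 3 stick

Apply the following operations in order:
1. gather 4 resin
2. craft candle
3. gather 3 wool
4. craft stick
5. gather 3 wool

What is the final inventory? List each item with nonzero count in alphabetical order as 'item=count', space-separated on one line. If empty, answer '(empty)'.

Answer: candle=1 stick=3 wool=4

Derivation:
After 1 (gather 4 resin): resin=4
After 2 (craft candle): candle=4
After 3 (gather 3 wool): candle=4 wool=3
After 4 (craft stick): candle=1 stick=3 wool=1
After 5 (gather 3 wool): candle=1 stick=3 wool=4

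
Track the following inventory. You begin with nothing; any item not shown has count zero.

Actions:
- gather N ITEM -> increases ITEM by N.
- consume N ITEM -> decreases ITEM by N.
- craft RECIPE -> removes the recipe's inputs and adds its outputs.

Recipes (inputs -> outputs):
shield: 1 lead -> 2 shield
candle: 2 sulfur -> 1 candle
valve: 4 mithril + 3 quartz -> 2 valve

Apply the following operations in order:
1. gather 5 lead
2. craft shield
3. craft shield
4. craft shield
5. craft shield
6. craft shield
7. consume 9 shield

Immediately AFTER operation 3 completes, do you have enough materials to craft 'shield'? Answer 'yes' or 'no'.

Answer: yes

Derivation:
After 1 (gather 5 lead): lead=5
After 2 (craft shield): lead=4 shield=2
After 3 (craft shield): lead=3 shield=4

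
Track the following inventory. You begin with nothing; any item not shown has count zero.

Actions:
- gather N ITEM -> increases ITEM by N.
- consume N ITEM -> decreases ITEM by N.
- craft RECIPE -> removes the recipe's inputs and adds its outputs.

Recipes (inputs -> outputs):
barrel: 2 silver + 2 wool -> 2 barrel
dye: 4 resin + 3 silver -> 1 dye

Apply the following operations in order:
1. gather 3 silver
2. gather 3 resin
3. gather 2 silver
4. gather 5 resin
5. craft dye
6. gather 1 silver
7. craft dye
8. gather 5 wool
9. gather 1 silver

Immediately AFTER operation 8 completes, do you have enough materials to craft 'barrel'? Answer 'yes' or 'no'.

After 1 (gather 3 silver): silver=3
After 2 (gather 3 resin): resin=3 silver=3
After 3 (gather 2 silver): resin=3 silver=5
After 4 (gather 5 resin): resin=8 silver=5
After 5 (craft dye): dye=1 resin=4 silver=2
After 6 (gather 1 silver): dye=1 resin=4 silver=3
After 7 (craft dye): dye=2
After 8 (gather 5 wool): dye=2 wool=5

Answer: no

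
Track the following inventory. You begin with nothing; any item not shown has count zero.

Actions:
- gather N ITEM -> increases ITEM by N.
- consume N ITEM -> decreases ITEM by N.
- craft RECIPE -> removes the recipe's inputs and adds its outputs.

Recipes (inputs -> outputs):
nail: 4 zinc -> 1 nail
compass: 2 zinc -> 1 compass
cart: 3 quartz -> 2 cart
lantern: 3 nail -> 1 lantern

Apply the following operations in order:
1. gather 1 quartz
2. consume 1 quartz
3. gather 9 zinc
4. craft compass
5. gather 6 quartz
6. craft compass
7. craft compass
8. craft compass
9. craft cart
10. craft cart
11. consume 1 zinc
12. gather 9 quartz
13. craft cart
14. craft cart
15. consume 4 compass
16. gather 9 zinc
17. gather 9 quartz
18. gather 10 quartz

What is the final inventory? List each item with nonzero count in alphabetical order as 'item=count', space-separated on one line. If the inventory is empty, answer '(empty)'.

Answer: cart=8 quartz=22 zinc=9

Derivation:
After 1 (gather 1 quartz): quartz=1
After 2 (consume 1 quartz): (empty)
After 3 (gather 9 zinc): zinc=9
After 4 (craft compass): compass=1 zinc=7
After 5 (gather 6 quartz): compass=1 quartz=6 zinc=7
After 6 (craft compass): compass=2 quartz=6 zinc=5
After 7 (craft compass): compass=3 quartz=6 zinc=3
After 8 (craft compass): compass=4 quartz=6 zinc=1
After 9 (craft cart): cart=2 compass=4 quartz=3 zinc=1
After 10 (craft cart): cart=4 compass=4 zinc=1
After 11 (consume 1 zinc): cart=4 compass=4
After 12 (gather 9 quartz): cart=4 compass=4 quartz=9
After 13 (craft cart): cart=6 compass=4 quartz=6
After 14 (craft cart): cart=8 compass=4 quartz=3
After 15 (consume 4 compass): cart=8 quartz=3
After 16 (gather 9 zinc): cart=8 quartz=3 zinc=9
After 17 (gather 9 quartz): cart=8 quartz=12 zinc=9
After 18 (gather 10 quartz): cart=8 quartz=22 zinc=9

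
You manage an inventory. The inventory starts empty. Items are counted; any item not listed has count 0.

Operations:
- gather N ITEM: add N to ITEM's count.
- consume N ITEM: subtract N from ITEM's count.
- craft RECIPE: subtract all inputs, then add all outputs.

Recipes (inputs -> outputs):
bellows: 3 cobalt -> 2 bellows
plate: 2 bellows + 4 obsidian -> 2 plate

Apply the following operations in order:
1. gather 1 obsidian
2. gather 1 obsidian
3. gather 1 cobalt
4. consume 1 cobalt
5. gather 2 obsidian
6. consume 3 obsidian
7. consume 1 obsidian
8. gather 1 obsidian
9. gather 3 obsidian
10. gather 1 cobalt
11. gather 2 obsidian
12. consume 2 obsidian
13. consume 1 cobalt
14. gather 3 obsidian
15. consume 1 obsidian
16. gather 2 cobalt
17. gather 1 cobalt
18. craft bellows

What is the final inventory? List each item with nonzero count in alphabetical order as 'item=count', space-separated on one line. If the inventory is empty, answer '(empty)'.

After 1 (gather 1 obsidian): obsidian=1
After 2 (gather 1 obsidian): obsidian=2
After 3 (gather 1 cobalt): cobalt=1 obsidian=2
After 4 (consume 1 cobalt): obsidian=2
After 5 (gather 2 obsidian): obsidian=4
After 6 (consume 3 obsidian): obsidian=1
After 7 (consume 1 obsidian): (empty)
After 8 (gather 1 obsidian): obsidian=1
After 9 (gather 3 obsidian): obsidian=4
After 10 (gather 1 cobalt): cobalt=1 obsidian=4
After 11 (gather 2 obsidian): cobalt=1 obsidian=6
After 12 (consume 2 obsidian): cobalt=1 obsidian=4
After 13 (consume 1 cobalt): obsidian=4
After 14 (gather 3 obsidian): obsidian=7
After 15 (consume 1 obsidian): obsidian=6
After 16 (gather 2 cobalt): cobalt=2 obsidian=6
After 17 (gather 1 cobalt): cobalt=3 obsidian=6
After 18 (craft bellows): bellows=2 obsidian=6

Answer: bellows=2 obsidian=6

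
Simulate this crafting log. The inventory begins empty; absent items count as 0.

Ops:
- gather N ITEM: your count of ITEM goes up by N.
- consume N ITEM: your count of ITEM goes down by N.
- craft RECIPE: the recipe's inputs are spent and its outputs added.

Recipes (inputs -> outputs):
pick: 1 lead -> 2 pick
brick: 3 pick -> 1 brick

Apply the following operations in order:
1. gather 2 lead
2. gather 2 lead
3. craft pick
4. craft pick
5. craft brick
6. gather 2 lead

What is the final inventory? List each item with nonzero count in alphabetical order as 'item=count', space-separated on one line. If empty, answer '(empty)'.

After 1 (gather 2 lead): lead=2
After 2 (gather 2 lead): lead=4
After 3 (craft pick): lead=3 pick=2
After 4 (craft pick): lead=2 pick=4
After 5 (craft brick): brick=1 lead=2 pick=1
After 6 (gather 2 lead): brick=1 lead=4 pick=1

Answer: brick=1 lead=4 pick=1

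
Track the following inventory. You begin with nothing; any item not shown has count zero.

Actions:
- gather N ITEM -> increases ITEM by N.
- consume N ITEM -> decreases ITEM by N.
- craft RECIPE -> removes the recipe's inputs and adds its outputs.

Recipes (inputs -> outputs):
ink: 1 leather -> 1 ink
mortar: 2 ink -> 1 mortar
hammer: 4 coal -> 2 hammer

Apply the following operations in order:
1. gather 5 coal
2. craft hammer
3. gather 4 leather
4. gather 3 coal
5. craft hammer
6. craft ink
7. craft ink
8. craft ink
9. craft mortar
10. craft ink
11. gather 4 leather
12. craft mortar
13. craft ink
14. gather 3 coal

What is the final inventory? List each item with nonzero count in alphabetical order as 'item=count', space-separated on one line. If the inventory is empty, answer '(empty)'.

Answer: coal=3 hammer=4 ink=1 leather=3 mortar=2

Derivation:
After 1 (gather 5 coal): coal=5
After 2 (craft hammer): coal=1 hammer=2
After 3 (gather 4 leather): coal=1 hammer=2 leather=4
After 4 (gather 3 coal): coal=4 hammer=2 leather=4
After 5 (craft hammer): hammer=4 leather=4
After 6 (craft ink): hammer=4 ink=1 leather=3
After 7 (craft ink): hammer=4 ink=2 leather=2
After 8 (craft ink): hammer=4 ink=3 leather=1
After 9 (craft mortar): hammer=4 ink=1 leather=1 mortar=1
After 10 (craft ink): hammer=4 ink=2 mortar=1
After 11 (gather 4 leather): hammer=4 ink=2 leather=4 mortar=1
After 12 (craft mortar): hammer=4 leather=4 mortar=2
After 13 (craft ink): hammer=4 ink=1 leather=3 mortar=2
After 14 (gather 3 coal): coal=3 hammer=4 ink=1 leather=3 mortar=2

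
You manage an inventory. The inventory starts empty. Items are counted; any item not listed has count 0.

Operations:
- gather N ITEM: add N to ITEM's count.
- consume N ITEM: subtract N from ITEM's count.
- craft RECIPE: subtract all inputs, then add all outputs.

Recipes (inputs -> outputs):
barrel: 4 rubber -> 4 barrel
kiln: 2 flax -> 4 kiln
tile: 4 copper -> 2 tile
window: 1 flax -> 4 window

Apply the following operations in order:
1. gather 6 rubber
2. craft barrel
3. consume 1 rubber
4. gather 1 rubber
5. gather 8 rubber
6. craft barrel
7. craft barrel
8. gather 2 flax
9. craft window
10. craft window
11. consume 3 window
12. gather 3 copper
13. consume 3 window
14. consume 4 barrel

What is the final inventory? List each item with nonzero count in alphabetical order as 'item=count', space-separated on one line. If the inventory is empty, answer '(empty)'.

After 1 (gather 6 rubber): rubber=6
After 2 (craft barrel): barrel=4 rubber=2
After 3 (consume 1 rubber): barrel=4 rubber=1
After 4 (gather 1 rubber): barrel=4 rubber=2
After 5 (gather 8 rubber): barrel=4 rubber=10
After 6 (craft barrel): barrel=8 rubber=6
After 7 (craft barrel): barrel=12 rubber=2
After 8 (gather 2 flax): barrel=12 flax=2 rubber=2
After 9 (craft window): barrel=12 flax=1 rubber=2 window=4
After 10 (craft window): barrel=12 rubber=2 window=8
After 11 (consume 3 window): barrel=12 rubber=2 window=5
After 12 (gather 3 copper): barrel=12 copper=3 rubber=2 window=5
After 13 (consume 3 window): barrel=12 copper=3 rubber=2 window=2
After 14 (consume 4 barrel): barrel=8 copper=3 rubber=2 window=2

Answer: barrel=8 copper=3 rubber=2 window=2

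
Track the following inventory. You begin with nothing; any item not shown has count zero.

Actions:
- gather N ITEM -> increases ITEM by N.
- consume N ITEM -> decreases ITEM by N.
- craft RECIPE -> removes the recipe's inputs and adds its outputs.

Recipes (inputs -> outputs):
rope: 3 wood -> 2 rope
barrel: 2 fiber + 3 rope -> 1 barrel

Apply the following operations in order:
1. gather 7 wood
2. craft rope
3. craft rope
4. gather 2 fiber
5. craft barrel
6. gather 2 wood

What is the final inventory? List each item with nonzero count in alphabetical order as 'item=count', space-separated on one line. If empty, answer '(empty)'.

After 1 (gather 7 wood): wood=7
After 2 (craft rope): rope=2 wood=4
After 3 (craft rope): rope=4 wood=1
After 4 (gather 2 fiber): fiber=2 rope=4 wood=1
After 5 (craft barrel): barrel=1 rope=1 wood=1
After 6 (gather 2 wood): barrel=1 rope=1 wood=3

Answer: barrel=1 rope=1 wood=3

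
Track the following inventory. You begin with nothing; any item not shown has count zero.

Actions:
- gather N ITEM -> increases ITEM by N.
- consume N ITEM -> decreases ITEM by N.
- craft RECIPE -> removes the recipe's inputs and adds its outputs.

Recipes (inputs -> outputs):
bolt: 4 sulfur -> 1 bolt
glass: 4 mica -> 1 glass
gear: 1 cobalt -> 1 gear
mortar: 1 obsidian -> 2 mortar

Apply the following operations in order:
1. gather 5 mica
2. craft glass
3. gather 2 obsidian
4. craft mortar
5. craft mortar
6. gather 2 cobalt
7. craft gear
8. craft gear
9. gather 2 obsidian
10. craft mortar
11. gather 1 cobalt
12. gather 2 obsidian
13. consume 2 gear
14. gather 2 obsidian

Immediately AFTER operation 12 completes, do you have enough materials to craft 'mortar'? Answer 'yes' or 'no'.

After 1 (gather 5 mica): mica=5
After 2 (craft glass): glass=1 mica=1
After 3 (gather 2 obsidian): glass=1 mica=1 obsidian=2
After 4 (craft mortar): glass=1 mica=1 mortar=2 obsidian=1
After 5 (craft mortar): glass=1 mica=1 mortar=4
After 6 (gather 2 cobalt): cobalt=2 glass=1 mica=1 mortar=4
After 7 (craft gear): cobalt=1 gear=1 glass=1 mica=1 mortar=4
After 8 (craft gear): gear=2 glass=1 mica=1 mortar=4
After 9 (gather 2 obsidian): gear=2 glass=1 mica=1 mortar=4 obsidian=2
After 10 (craft mortar): gear=2 glass=1 mica=1 mortar=6 obsidian=1
After 11 (gather 1 cobalt): cobalt=1 gear=2 glass=1 mica=1 mortar=6 obsidian=1
After 12 (gather 2 obsidian): cobalt=1 gear=2 glass=1 mica=1 mortar=6 obsidian=3

Answer: yes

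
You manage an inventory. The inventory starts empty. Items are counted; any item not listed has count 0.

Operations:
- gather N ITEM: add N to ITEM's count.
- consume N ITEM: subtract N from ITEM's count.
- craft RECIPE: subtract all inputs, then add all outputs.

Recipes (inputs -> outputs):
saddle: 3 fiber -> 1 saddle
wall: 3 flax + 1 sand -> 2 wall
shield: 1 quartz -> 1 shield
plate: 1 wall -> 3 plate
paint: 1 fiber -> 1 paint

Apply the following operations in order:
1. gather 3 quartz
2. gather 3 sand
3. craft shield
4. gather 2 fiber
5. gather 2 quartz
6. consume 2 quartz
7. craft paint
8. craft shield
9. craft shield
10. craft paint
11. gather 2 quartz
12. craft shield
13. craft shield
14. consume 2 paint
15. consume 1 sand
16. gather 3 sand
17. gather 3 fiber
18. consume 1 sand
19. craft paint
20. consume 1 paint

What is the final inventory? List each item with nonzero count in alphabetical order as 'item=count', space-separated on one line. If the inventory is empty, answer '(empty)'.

After 1 (gather 3 quartz): quartz=3
After 2 (gather 3 sand): quartz=3 sand=3
After 3 (craft shield): quartz=2 sand=3 shield=1
After 4 (gather 2 fiber): fiber=2 quartz=2 sand=3 shield=1
After 5 (gather 2 quartz): fiber=2 quartz=4 sand=3 shield=1
After 6 (consume 2 quartz): fiber=2 quartz=2 sand=3 shield=1
After 7 (craft paint): fiber=1 paint=1 quartz=2 sand=3 shield=1
After 8 (craft shield): fiber=1 paint=1 quartz=1 sand=3 shield=2
After 9 (craft shield): fiber=1 paint=1 sand=3 shield=3
After 10 (craft paint): paint=2 sand=3 shield=3
After 11 (gather 2 quartz): paint=2 quartz=2 sand=3 shield=3
After 12 (craft shield): paint=2 quartz=1 sand=3 shield=4
After 13 (craft shield): paint=2 sand=3 shield=5
After 14 (consume 2 paint): sand=3 shield=5
After 15 (consume 1 sand): sand=2 shield=5
After 16 (gather 3 sand): sand=5 shield=5
After 17 (gather 3 fiber): fiber=3 sand=5 shield=5
After 18 (consume 1 sand): fiber=3 sand=4 shield=5
After 19 (craft paint): fiber=2 paint=1 sand=4 shield=5
After 20 (consume 1 paint): fiber=2 sand=4 shield=5

Answer: fiber=2 sand=4 shield=5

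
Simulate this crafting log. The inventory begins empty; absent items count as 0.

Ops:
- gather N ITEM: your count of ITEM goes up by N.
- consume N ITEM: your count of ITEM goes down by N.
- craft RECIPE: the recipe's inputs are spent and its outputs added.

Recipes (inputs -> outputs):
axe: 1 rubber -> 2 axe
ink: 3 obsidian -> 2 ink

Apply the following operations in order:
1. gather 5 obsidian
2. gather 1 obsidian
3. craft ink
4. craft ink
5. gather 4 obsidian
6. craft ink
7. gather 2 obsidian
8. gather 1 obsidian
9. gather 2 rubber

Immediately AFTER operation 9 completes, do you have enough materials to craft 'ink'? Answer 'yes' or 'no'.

Answer: yes

Derivation:
After 1 (gather 5 obsidian): obsidian=5
After 2 (gather 1 obsidian): obsidian=6
After 3 (craft ink): ink=2 obsidian=3
After 4 (craft ink): ink=4
After 5 (gather 4 obsidian): ink=4 obsidian=4
After 6 (craft ink): ink=6 obsidian=1
After 7 (gather 2 obsidian): ink=6 obsidian=3
After 8 (gather 1 obsidian): ink=6 obsidian=4
After 9 (gather 2 rubber): ink=6 obsidian=4 rubber=2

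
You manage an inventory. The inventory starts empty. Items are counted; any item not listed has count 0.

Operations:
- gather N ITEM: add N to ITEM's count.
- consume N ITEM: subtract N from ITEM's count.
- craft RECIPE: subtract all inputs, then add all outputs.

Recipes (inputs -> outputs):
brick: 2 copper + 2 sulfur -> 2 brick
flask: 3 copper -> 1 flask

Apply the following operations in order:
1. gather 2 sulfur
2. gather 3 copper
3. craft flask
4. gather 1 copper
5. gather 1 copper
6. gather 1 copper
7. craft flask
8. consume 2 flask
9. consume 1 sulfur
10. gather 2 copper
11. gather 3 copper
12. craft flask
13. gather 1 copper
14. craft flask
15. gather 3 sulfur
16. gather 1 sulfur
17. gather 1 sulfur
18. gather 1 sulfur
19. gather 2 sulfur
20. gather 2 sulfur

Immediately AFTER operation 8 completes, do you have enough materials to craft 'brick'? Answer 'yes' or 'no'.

After 1 (gather 2 sulfur): sulfur=2
After 2 (gather 3 copper): copper=3 sulfur=2
After 3 (craft flask): flask=1 sulfur=2
After 4 (gather 1 copper): copper=1 flask=1 sulfur=2
After 5 (gather 1 copper): copper=2 flask=1 sulfur=2
After 6 (gather 1 copper): copper=3 flask=1 sulfur=2
After 7 (craft flask): flask=2 sulfur=2
After 8 (consume 2 flask): sulfur=2

Answer: no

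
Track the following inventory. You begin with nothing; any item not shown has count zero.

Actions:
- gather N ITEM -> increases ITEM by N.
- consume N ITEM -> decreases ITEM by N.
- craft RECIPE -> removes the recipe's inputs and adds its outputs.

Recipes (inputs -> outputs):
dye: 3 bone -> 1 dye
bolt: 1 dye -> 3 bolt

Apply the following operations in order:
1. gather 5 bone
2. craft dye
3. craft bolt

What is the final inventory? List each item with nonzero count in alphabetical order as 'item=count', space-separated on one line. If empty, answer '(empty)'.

After 1 (gather 5 bone): bone=5
After 2 (craft dye): bone=2 dye=1
After 3 (craft bolt): bolt=3 bone=2

Answer: bolt=3 bone=2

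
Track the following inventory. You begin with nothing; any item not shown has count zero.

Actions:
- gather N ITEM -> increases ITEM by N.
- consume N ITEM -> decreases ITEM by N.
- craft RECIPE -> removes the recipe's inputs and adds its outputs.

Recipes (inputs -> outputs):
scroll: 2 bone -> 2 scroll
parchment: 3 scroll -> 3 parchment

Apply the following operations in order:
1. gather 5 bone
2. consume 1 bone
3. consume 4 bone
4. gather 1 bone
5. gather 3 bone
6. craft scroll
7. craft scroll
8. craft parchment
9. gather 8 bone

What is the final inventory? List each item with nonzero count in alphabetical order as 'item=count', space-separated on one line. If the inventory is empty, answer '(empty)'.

Answer: bone=8 parchment=3 scroll=1

Derivation:
After 1 (gather 5 bone): bone=5
After 2 (consume 1 bone): bone=4
After 3 (consume 4 bone): (empty)
After 4 (gather 1 bone): bone=1
After 5 (gather 3 bone): bone=4
After 6 (craft scroll): bone=2 scroll=2
After 7 (craft scroll): scroll=4
After 8 (craft parchment): parchment=3 scroll=1
After 9 (gather 8 bone): bone=8 parchment=3 scroll=1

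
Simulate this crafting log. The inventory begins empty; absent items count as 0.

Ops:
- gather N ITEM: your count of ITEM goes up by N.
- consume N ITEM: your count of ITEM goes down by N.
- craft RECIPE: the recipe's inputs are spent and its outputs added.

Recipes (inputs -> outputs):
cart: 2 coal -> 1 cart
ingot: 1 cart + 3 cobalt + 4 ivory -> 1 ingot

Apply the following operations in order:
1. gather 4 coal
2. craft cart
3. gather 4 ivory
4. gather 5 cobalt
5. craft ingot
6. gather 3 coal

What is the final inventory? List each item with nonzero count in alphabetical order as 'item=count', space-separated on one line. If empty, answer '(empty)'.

Answer: coal=5 cobalt=2 ingot=1

Derivation:
After 1 (gather 4 coal): coal=4
After 2 (craft cart): cart=1 coal=2
After 3 (gather 4 ivory): cart=1 coal=2 ivory=4
After 4 (gather 5 cobalt): cart=1 coal=2 cobalt=5 ivory=4
After 5 (craft ingot): coal=2 cobalt=2 ingot=1
After 6 (gather 3 coal): coal=5 cobalt=2 ingot=1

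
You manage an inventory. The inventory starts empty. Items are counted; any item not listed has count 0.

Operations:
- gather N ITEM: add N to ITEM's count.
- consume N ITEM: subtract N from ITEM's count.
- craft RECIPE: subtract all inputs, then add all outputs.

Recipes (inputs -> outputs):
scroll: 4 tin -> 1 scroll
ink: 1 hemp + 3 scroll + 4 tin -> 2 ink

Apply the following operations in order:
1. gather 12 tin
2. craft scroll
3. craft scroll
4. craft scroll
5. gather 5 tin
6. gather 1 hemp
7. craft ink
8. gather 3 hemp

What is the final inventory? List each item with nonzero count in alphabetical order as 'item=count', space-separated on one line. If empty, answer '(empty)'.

After 1 (gather 12 tin): tin=12
After 2 (craft scroll): scroll=1 tin=8
After 3 (craft scroll): scroll=2 tin=4
After 4 (craft scroll): scroll=3
After 5 (gather 5 tin): scroll=3 tin=5
After 6 (gather 1 hemp): hemp=1 scroll=3 tin=5
After 7 (craft ink): ink=2 tin=1
After 8 (gather 3 hemp): hemp=3 ink=2 tin=1

Answer: hemp=3 ink=2 tin=1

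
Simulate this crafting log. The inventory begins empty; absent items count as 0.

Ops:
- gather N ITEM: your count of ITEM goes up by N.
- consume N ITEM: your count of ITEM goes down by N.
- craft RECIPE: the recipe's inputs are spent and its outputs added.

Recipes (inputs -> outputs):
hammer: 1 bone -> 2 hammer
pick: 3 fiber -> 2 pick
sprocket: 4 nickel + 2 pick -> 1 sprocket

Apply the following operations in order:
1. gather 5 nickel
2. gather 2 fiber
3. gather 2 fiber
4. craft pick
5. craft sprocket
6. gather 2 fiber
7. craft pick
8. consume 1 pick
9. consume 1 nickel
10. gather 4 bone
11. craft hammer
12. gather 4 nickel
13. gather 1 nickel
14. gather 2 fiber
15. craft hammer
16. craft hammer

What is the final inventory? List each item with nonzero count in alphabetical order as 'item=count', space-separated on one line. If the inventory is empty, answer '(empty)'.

After 1 (gather 5 nickel): nickel=5
After 2 (gather 2 fiber): fiber=2 nickel=5
After 3 (gather 2 fiber): fiber=4 nickel=5
After 4 (craft pick): fiber=1 nickel=5 pick=2
After 5 (craft sprocket): fiber=1 nickel=1 sprocket=1
After 6 (gather 2 fiber): fiber=3 nickel=1 sprocket=1
After 7 (craft pick): nickel=1 pick=2 sprocket=1
After 8 (consume 1 pick): nickel=1 pick=1 sprocket=1
After 9 (consume 1 nickel): pick=1 sprocket=1
After 10 (gather 4 bone): bone=4 pick=1 sprocket=1
After 11 (craft hammer): bone=3 hammer=2 pick=1 sprocket=1
After 12 (gather 4 nickel): bone=3 hammer=2 nickel=4 pick=1 sprocket=1
After 13 (gather 1 nickel): bone=3 hammer=2 nickel=5 pick=1 sprocket=1
After 14 (gather 2 fiber): bone=3 fiber=2 hammer=2 nickel=5 pick=1 sprocket=1
After 15 (craft hammer): bone=2 fiber=2 hammer=4 nickel=5 pick=1 sprocket=1
After 16 (craft hammer): bone=1 fiber=2 hammer=6 nickel=5 pick=1 sprocket=1

Answer: bone=1 fiber=2 hammer=6 nickel=5 pick=1 sprocket=1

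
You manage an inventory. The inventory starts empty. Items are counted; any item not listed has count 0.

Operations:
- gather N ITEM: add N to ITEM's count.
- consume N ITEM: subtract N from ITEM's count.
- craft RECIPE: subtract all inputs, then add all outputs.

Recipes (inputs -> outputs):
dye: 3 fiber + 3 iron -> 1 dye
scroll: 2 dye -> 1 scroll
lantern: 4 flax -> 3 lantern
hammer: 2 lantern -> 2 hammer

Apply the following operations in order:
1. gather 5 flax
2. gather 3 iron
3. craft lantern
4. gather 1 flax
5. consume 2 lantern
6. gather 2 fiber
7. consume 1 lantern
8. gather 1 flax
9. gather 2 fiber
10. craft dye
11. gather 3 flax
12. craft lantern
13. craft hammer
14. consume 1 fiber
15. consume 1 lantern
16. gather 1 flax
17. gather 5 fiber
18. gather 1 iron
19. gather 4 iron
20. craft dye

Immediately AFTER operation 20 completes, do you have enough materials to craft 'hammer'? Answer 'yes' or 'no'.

After 1 (gather 5 flax): flax=5
After 2 (gather 3 iron): flax=5 iron=3
After 3 (craft lantern): flax=1 iron=3 lantern=3
After 4 (gather 1 flax): flax=2 iron=3 lantern=3
After 5 (consume 2 lantern): flax=2 iron=3 lantern=1
After 6 (gather 2 fiber): fiber=2 flax=2 iron=3 lantern=1
After 7 (consume 1 lantern): fiber=2 flax=2 iron=3
After 8 (gather 1 flax): fiber=2 flax=3 iron=3
After 9 (gather 2 fiber): fiber=4 flax=3 iron=3
After 10 (craft dye): dye=1 fiber=1 flax=3
After 11 (gather 3 flax): dye=1 fiber=1 flax=6
After 12 (craft lantern): dye=1 fiber=1 flax=2 lantern=3
After 13 (craft hammer): dye=1 fiber=1 flax=2 hammer=2 lantern=1
After 14 (consume 1 fiber): dye=1 flax=2 hammer=2 lantern=1
After 15 (consume 1 lantern): dye=1 flax=2 hammer=2
After 16 (gather 1 flax): dye=1 flax=3 hammer=2
After 17 (gather 5 fiber): dye=1 fiber=5 flax=3 hammer=2
After 18 (gather 1 iron): dye=1 fiber=5 flax=3 hammer=2 iron=1
After 19 (gather 4 iron): dye=1 fiber=5 flax=3 hammer=2 iron=5
After 20 (craft dye): dye=2 fiber=2 flax=3 hammer=2 iron=2

Answer: no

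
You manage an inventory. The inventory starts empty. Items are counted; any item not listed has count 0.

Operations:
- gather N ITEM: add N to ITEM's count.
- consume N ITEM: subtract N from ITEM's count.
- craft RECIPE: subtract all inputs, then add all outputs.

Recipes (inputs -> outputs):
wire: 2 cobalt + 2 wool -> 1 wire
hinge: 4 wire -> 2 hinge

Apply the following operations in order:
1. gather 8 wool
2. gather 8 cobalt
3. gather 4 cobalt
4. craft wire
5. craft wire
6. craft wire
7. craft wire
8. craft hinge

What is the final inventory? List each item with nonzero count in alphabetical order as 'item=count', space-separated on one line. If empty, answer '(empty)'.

After 1 (gather 8 wool): wool=8
After 2 (gather 8 cobalt): cobalt=8 wool=8
After 3 (gather 4 cobalt): cobalt=12 wool=8
After 4 (craft wire): cobalt=10 wire=1 wool=6
After 5 (craft wire): cobalt=8 wire=2 wool=4
After 6 (craft wire): cobalt=6 wire=3 wool=2
After 7 (craft wire): cobalt=4 wire=4
After 8 (craft hinge): cobalt=4 hinge=2

Answer: cobalt=4 hinge=2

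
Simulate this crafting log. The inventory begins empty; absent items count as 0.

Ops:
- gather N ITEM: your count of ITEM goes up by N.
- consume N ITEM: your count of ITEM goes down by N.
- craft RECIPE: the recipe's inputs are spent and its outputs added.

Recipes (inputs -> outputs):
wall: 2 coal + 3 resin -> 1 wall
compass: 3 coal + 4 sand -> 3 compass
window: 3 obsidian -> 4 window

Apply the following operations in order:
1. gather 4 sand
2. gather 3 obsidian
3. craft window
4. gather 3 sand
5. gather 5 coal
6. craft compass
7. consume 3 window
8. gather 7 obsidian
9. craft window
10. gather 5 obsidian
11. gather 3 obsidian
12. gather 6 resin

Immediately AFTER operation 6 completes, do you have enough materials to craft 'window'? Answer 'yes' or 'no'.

Answer: no

Derivation:
After 1 (gather 4 sand): sand=4
After 2 (gather 3 obsidian): obsidian=3 sand=4
After 3 (craft window): sand=4 window=4
After 4 (gather 3 sand): sand=7 window=4
After 5 (gather 5 coal): coal=5 sand=7 window=4
After 6 (craft compass): coal=2 compass=3 sand=3 window=4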